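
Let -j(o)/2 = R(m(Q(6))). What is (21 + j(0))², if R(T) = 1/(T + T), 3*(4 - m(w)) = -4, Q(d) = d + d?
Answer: 110889/256 ≈ 433.16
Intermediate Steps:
Q(d) = 2*d
m(w) = 16/3 (m(w) = 4 - ⅓*(-4) = 4 + 4/3 = 16/3)
R(T) = 1/(2*T)
j(o) = -3/16 (j(o) = -1/16/3 = -3/16)
(21 + j(0))² = (21 - 3/16)² = (333/16)² = 110889/256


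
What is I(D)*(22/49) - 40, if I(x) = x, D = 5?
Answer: -1850/49 ≈ -37.755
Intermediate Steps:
I(D)*(22/49) - 40 = 5*(22/49) - 40 = 110/49 - 40 = -1850/49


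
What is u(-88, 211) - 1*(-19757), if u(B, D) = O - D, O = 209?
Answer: 19755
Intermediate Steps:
u(B, D) = 209 - D
u(-88, 211) - 1*(-19757) = (209 - 1*211) - 1*(-19757) = (209 - 211) + 19757 = -2 + 19757 = 19755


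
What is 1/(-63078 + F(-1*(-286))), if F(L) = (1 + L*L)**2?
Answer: 1/6690686131 ≈ 1.4946e-10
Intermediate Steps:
F(L) = (1 + L**2)**2
1/(-63078 + F(-1*(-286))) = 1/(-63078 + (1 + (-1*(-286))**2)**2) = 1/(-63078 + (1 + 286**2)**2) = 1/(-63078 + (1 + 81796)**2) = 1/(-63078 + 81797**2) = 1/(-63078 + 6690749209) = 1/6690686131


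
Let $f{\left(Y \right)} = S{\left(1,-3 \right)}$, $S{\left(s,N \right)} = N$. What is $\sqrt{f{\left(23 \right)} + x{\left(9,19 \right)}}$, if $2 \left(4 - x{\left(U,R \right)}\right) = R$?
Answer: $\frac{i \sqrt{34}}{2} \approx 2.9155 i$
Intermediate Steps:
$f{\left(Y \right)} = -3$
$x{\left(U,R \right)} = 4 - \frac{R}{2}$
$\sqrt{f{\left(23 \right)} + x{\left(9,19 \right)}} = \sqrt{-3 + \left(4 - \frac{19}{2}\right)} = \sqrt{-3 - \frac{11}{2}} = \sqrt{- \frac{17}{2}} = \frac{i \sqrt{34}}{2}$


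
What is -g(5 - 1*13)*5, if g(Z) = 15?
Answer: -75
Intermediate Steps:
-g(5 - 1*13)*5 = -1*15*5 = -15*5 = -75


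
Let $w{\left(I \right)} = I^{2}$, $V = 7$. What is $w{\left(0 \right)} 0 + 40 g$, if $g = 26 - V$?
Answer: $760$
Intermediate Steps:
$g = 19$ ($g = 26 - 7 = 19$)
$w{\left(0 \right)} 0 + 40 g = 0^{2} \cdot 0 + 40 \cdot 19 = 0 \cdot 0 + 760 = 0 + 760 = 760$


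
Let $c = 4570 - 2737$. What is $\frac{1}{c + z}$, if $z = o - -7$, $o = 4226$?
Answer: $\frac{1}{6066} \approx 0.00016485$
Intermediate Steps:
$z = 4233$ ($z = 4226 - -7 = 4226 + 7 = 4233$)
$c = 1833$
$\frac{1}{c + z} = \frac{1}{1833 + 4233} = \frac{1}{6066}$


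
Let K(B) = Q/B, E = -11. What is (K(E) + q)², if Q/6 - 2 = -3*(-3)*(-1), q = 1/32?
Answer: 1836025/123904 ≈ 14.818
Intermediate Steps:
q = 1/32 ≈ 0.031250
Q = -42 (Q = 12 + 6*(-3*(-3)*(-1)) = 12 + 6*(9*(-1)) = 12 + 6*(-9) = 12 - 54 = -42)
K(B) = -42/B
(K(E) + q)² = (-42/(-11) + 1/32)² = (-42*(-1/11) + 1/32)² = (42/11 + 1/32)² = (1355/352)² = 1836025/123904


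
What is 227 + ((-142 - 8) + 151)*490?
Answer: 717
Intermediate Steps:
227 + ((-142 - 8) + 151)*490 = 227 + (-150 + 151)*490 = 227 + 1*490 = 227 + 490 = 717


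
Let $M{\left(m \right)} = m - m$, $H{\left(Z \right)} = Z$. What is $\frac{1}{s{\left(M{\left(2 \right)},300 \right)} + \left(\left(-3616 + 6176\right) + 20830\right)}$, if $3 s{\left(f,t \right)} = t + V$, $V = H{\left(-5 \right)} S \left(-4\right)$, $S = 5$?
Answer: $\frac{3}{70570} \approx 4.2511 \cdot 10^{-5}$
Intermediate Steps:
$M{\left(m \right)} = 0$
$V = 100$ ($V = \left(-5\right) 5 \left(-4\right) = \left(-25\right) \left(-4\right) = 100$)
$s{\left(f,t \right)} = \frac{100}{3} + \frac{t}{3}$ ($s{\left(f,t \right)} = \frac{t + 100}{3} = \frac{100 + t}{3} = \frac{100}{3} + \frac{t}{3}$)
$\frac{1}{s{\left(M{\left(2 \right)},300 \right)} + \left(\left(-3616 + 6176\right) + 20830\right)} = \frac{1}{\left(\frac{100}{3} + \frac{1}{3} \cdot 300\right) + \left(\left(-3616 + 6176\right) + 20830\right)} = \frac{1}{\left(\frac{100}{3} + 100\right) + \left(2560 + 20830\right)} = \frac{1}{\frac{400}{3} + 23390} = \frac{1}{\frac{70570}{3}} = \frac{3}{70570}$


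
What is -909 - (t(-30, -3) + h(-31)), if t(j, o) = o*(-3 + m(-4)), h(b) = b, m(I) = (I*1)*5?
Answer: -947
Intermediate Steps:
m(I) = 5*I (m(I) = I*5 = 5*I)
t(j, o) = -23*o (t(j, o) = o*(-3 + 5*(-4)) = o*(-3 - 20) = o*(-23) = -23*o)
-909 - (t(-30, -3) + h(-31)) = -909 - (-23*(-3) - 31) = -909 - (69 - 31) = -909 - 1*38 = -909 - 38 = -947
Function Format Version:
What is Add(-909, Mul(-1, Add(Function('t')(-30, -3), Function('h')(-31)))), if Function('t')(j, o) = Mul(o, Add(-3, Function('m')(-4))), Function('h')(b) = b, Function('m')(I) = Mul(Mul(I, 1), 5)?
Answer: -947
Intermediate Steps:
Function('m')(I) = Mul(5, I) (Function('m')(I) = Mul(I, 5) = Mul(5, I))
Function('t')(j, o) = Mul(-23, o) (Function('t')(j, o) = Mul(o, Add(-3, Mul(5, -4))) = Mul(o, Add(-3, -20)) = Mul(o, -23) = Mul(-23, o))
Add(-909, Mul(-1, Add(Function('t')(-30, -3), Function('h')(-31)))) = Add(-909, Mul(-1, Add(Mul(-23, -3), -31))) = Add(-909, Mul(-1, Add(69, -31))) = Add(-909, Mul(-1, 38)) = Add(-909, -38) = -947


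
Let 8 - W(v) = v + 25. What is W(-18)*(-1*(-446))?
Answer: 446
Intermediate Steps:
W(v) = -17 - v (W(v) = 8 - (v + 25) = 8 - (25 + v) = 8 + (-25 - v) = -17 - v)
W(-18)*(-1*(-446)) = (-17 - 1*(-18))*(-1*(-446)) = (-17 + 18)*446 = 1*446 = 446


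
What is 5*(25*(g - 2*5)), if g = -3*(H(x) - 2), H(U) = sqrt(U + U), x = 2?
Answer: -1250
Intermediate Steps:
H(U) = sqrt(2)*sqrt(U) (H(U) = sqrt(2*U) = sqrt(2)*sqrt(U))
g = 0 (g = -3*(sqrt(2)*sqrt(2) - 2) = -3*(2 - 2) = -3*0 = 0)
5*(25*(g - 2*5)) = 5*(25*(0 - 2*5)) = 5*(25*(0 - 10)) = 5*(25*(-10)) = 5*(-250) = -1250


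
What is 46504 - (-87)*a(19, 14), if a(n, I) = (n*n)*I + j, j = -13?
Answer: 485071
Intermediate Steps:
a(n, I) = -13 + I*n**2 (a(n, I) = (n*n)*I - 13 = n**2*I - 13 = I*n**2 - 13 = -13 + I*n**2)
46504 - (-87)*a(19, 14) = 46504 - (-87)*(-13 + 14*19**2) = 46504 - (-87)*(-13 + 14*361) = 46504 - (-87)*(-13 + 5054) = 46504 - (-87)*5041 = 46504 - 1*(-438567) = 46504 + 438567 = 485071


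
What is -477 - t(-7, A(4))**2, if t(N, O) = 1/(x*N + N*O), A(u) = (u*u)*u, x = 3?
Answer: -104921398/219961 ≈ -477.00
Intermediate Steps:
A(u) = u**3 (A(u) = u**2*u = u**3)
t(N, O) = 1/(3*N + N*O)
-477 - t(-7, A(4))**2 = -477 - (1/((-7)*(3 + 4**3)))**2 = -477 - (-1/(7*(3 + 64)))**2 = -477 - (-1/7/67)**2 = -477 - (-1/7*1/67)**2 = -477 - (-1/469)**2 = -477 - 1*1/219961 = -477 - 1/219961 = -104921398/219961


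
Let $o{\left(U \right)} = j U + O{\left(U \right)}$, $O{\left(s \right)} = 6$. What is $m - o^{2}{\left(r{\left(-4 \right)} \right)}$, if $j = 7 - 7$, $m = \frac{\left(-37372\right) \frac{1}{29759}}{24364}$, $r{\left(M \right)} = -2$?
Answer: $- \frac{6525443827}{181262069} \approx -36.0$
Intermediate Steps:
$m = - \frac{9343}{181262069}$ ($m = \left(-37372\right) \frac{1}{29759} \cdot \frac{1}{24364} = \left(- \frac{37372}{29759}\right) \frac{1}{24364} = - \frac{9343}{181262069} \approx -5.1544 \cdot 10^{-5}$)
$j = 0$
$o{\left(U \right)} = 6$ ($o{\left(U \right)} = 0 U + 6 = 0 + 6 = 6$)
$m - o^{2}{\left(r{\left(-4 \right)} \right)} = - \frac{9343}{181262069} - 6^{2} = - \frac{9343}{181262069} - 36 = - \frac{6525443827}{181262069}$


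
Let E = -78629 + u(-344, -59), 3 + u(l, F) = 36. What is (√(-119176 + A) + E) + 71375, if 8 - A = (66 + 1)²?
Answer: -7221 + I*√123657 ≈ -7221.0 + 351.65*I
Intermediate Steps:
A = -4481 (A = 8 - (66 + 1)² = 8 - 1*67² = 8 - 1*4489 = 8 - 4489 = -4481)
u(l, F) = 33 (u(l, F) = -3 + 36 = 33)
E = -78596 (E = -78629 + 33 = -78596)
(√(-119176 + A) + E) + 71375 = (√(-119176 - 4481) - 78596) + 71375 = (√(-123657) - 78596) + 71375 = (I*√123657 - 78596) + 71375 = (-78596 + I*√123657) + 71375 = -7221 + I*√123657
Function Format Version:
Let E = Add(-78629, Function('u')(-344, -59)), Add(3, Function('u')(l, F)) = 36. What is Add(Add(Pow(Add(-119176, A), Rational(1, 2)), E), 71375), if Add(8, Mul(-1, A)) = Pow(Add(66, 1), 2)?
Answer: Add(-7221, Mul(I, Pow(123657, Rational(1, 2)))) ≈ Add(-7221.0, Mul(351.65, I))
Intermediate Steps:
A = -4481 (A = Add(8, Mul(-1, Pow(Add(66, 1), 2))) = Add(8, Mul(-1, Pow(67, 2))) = Add(8, Mul(-1, 4489)) = Add(8, -4489) = -4481)
Function('u')(l, F) = 33 (Function('u')(l, F) = Add(-3, 36) = 33)
E = -78596 (E = Add(-78629, 33) = -78596)
Add(Add(Pow(Add(-119176, A), Rational(1, 2)), E), 71375) = Add(Add(Pow(Add(-119176, -4481), Rational(1, 2)), -78596), 71375) = Add(Add(Pow(-123657, Rational(1, 2)), -78596), 71375) = Add(Add(Mul(I, Pow(123657, Rational(1, 2))), -78596), 71375) = Add(Add(-78596, Mul(I, Pow(123657, Rational(1, 2)))), 71375) = Add(-7221, Mul(I, Pow(123657, Rational(1, 2))))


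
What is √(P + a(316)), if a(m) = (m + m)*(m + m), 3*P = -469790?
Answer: √2185446/3 ≈ 492.78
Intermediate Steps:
P = -469790/3 (P = (⅓)*(-469790) = -469790/3 ≈ -1.5660e+5)
a(m) = 4*m² (a(m) = (2*m)*(2*m) = 4*m²)
√(P + a(316)) = √(-469790/3 + 4*316²) = √(-469790/3 + 4*99856) = √(-469790/3 + 399424) = √(728482/3) = √2185446/3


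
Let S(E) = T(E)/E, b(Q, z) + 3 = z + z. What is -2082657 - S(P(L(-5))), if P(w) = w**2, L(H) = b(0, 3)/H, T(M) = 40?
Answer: -18744913/9 ≈ -2.0828e+6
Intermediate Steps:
b(Q, z) = -3 + 2*z (b(Q, z) = -3 + (z + z) = -3 + 2*z)
L(H) = 3/H (L(H) = (-3 + 2*3)/H = (-3 + 6)/H = 3/H)
S(E) = 40/E
-2082657 - S(P(L(-5))) = -2082657 - 40/((3/(-5))**2) = -2082657 - 40/((3*(-1/5))**2) = -2082657 - 40/((-3/5)**2) = -2082657 - 40/9/25 = -2082657 - 40*25/9 = -2082657 - 1*1000/9 = -2082657 - 1000/9 = -18744913/9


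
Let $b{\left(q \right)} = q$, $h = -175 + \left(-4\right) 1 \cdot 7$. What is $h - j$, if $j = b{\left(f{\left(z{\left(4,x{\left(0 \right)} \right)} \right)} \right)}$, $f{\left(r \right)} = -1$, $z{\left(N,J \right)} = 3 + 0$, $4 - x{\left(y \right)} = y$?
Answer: $-202$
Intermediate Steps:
$x{\left(y \right)} = 4 - y$
$z{\left(N,J \right)} = 3$
$h = -203$ ($h = -175 - 28 = -203$)
$j = -1$
$h - j = -203 - -1 = -203 + 1 = -202$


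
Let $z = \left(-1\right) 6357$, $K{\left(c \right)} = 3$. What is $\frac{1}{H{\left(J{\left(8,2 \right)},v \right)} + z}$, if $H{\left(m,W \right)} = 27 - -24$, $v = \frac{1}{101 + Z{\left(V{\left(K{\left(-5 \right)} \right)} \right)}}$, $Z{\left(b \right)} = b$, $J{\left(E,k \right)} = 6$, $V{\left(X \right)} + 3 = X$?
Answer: $- \frac{1}{6306} \approx -0.00015858$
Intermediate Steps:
$V{\left(X \right)} = -3 + X$
$v = \frac{1}{101}$ ($v = \frac{1}{101 + \left(-3 + 3\right)} = \frac{1}{101 + 0} = \frac{1}{101} \approx 0.009901$)
$z = -6357$
$H{\left(m,W \right)} = 51$ ($H{\left(m,W \right)} = 27 + 24 = 51$)
$\frac{1}{H{\left(J{\left(8,2 \right)},v \right)} + z} = \frac{1}{51 - 6357} = \frac{1}{-6306} = - \frac{1}{6306}$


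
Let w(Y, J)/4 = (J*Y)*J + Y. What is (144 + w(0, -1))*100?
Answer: 14400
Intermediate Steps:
w(Y, J) = 4*Y + 4*Y*J**2 (w(Y, J) = 4*((J*Y)*J + Y) = 4*(Y*J**2 + Y) = 4*(Y + Y*J**2) = 4*Y + 4*Y*J**2)
(144 + w(0, -1))*100 = (144 + 4*0*(1 + (-1)**2))*100 = (144 + 4*0*(1 + 1))*100 = (144 + 4*0*2)*100 = (144 + 0)*100 = 144*100 = 14400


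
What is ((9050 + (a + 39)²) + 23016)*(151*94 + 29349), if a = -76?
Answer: 1455860205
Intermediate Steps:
((9050 + (a + 39)²) + 23016)*(151*94 + 29349) = ((9050 + (-76 + 39)²) + 23016)*(151*94 + 29349) = ((9050 + (-37)²) + 23016)*(14194 + 29349) = ((9050 + 1369) + 23016)*43543 = (10419 + 23016)*43543 = 33435*43543 = 1455860205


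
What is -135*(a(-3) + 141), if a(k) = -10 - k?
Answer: -18090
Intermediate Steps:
-135*(a(-3) + 141) = -135*((-10 - 1*(-3)) + 141) = -135*((-10 + 3) + 141) = -135*(-7 + 141) = -135*134 = -18090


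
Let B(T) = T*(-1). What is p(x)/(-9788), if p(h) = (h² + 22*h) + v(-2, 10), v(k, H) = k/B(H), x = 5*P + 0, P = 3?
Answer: -694/12235 ≈ -0.056723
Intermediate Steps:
x = 15 (x = 5*3 + 0 = 15 + 0 = 15)
B(T) = -T
v(k, H) = -k/H (v(k, H) = k/((-H)) = k*(-1/H) = -k/H)
p(h) = ⅕ + h² + 22*h (p(h) = (h² + 22*h) - 1*(-2)/10 = (h² + 22*h) - 1*(-2)*⅒ = (h² + 22*h) + ⅕ = ⅕ + h² + 22*h)
p(x)/(-9788) = (⅕ + 15² + 22*15)/(-9788) = (⅕ + 225 + 330)*(-1/9788) = (2776/5)*(-1/9788) = -694/12235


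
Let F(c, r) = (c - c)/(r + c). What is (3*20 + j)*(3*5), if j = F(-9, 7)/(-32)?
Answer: 900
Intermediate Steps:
F(c, r) = 0 (F(c, r) = 0/(c + r) = 0)
j = 0 (j = 0/(-32) = 0*(-1/32) = 0)
(3*20 + j)*(3*5) = (3*20 + 0)*(3*5) = (60 + 0)*15 = 60*15 = 900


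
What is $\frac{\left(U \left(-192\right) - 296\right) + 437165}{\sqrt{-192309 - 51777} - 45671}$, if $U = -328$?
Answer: $- \frac{22828420995}{2086084327} - \frac{499845 i \sqrt{244086}}{2086084327} \approx -10.943 - 0.11838 i$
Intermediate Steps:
$\frac{\left(U \left(-192\right) - 296\right) + 437165}{\sqrt{-192309 - 51777} - 45671} = \frac{\left(\left(-328\right) \left(-192\right) - 296\right) + 437165}{\sqrt{-192309 - 51777} - 45671} = \frac{\left(62976 - 296\right) + 437165}{\sqrt{-192309 - 51777} - 45671} = \frac{62680 + 437165}{\sqrt{-244086} - 45671} = \frac{499845}{i \sqrt{244086} - 45671} = \frac{499845}{-45671 + i \sqrt{244086}}$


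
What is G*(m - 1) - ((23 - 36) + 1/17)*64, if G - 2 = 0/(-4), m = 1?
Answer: 14080/17 ≈ 828.24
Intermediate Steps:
G = 2 (G = 2 + 0/(-4) = 2 + 0*(-¼) = 2 + 0 = 2)
G*(m - 1) - ((23 - 36) + 1/17)*64 = 2*(1 - 1) - ((23 - 36) + 1/17)*64 = 2*0 - (-13 + 1/17)*64 = 0 - 1*(-220/17)*64 = 0 + (220/17)*64 = 0 + 14080/17 = 14080/17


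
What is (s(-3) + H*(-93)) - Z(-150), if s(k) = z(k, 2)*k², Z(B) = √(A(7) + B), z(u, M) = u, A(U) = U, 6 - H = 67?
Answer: 5646 - I*√143 ≈ 5646.0 - 11.958*I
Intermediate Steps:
H = -61 (H = 6 - 1*67 = 6 - 67 = -61)
Z(B) = √(7 + B)
s(k) = k³ (s(k) = k*k² = k³)
(s(-3) + H*(-93)) - Z(-150) = ((-3)³ - 61*(-93)) - √(7 - 150) = (-27 + 5673) - √(-143) = 5646 - I*√143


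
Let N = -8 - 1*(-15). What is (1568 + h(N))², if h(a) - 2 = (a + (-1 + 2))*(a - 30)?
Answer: 1920996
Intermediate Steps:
N = 7 (N = -8 + 15 = 7)
h(a) = 2 + (1 + a)*(-30 + a) (h(a) = 2 + (a + (-1 + 2))*(a - 30) = 2 + (a + 1)*(-30 + a) = 2 + (1 + a)*(-30 + a))
(1568 + h(N))² = (1568 + (-28 + 7² - 29*7))² = (1568 + (-28 + 49 - 203))² = (1568 - 182)² = 1386² = 1920996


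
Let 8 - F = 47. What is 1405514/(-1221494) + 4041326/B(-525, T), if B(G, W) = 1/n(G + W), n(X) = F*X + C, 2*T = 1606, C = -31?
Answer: -26837040114668463/610747 ≈ -4.3941e+10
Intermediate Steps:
F = -39 (F = 8 - 1*47 = 8 - 47 = -39)
T = 803 (T = (½)*1606 = 803)
n(X) = -31 - 39*X (n(X) = -39*X - 31 = -31 - 39*X)
B(G, W) = 1/(-31 - 39*G - 39*W) (B(G, W) = 1/(-31 - 39*(G + W)) = 1/(-31 + (-39*G - 39*W)) = 1/(-31 - 39*G - 39*W))
1405514/(-1221494) + 4041326/B(-525, T) = 1405514/(-1221494) + 4041326/((-1/(31 + 39*(-525) + 39*803))) = 1405514*(-1/1221494) + 4041326/((-1/(31 - 20475 + 31317))) = -702757/610747 + 4041326/((-1/10873)) = -702757/610747 + 4041326/((-1*1/10873)) = -702757/610747 + 4041326/(-1/10873) = -702757/610747 + 4041326*(-10873) = -702757/610747 - 43941337598 = -26837040114668463/610747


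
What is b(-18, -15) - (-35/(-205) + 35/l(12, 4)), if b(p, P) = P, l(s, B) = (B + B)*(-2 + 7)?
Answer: -5263/328 ≈ -16.046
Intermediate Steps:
l(s, B) = 10*B (l(s, B) = (2*B)*5 = 10*B)
b(-18, -15) - (-35/(-205) + 35/l(12, 4)) = -15 - (-35/(-205) + 35/((10*4))) = -15 - (-35*(-1/205) + 35/40) = -15 - (7/41 + 35*(1/40)) = -15 - (7/41 + 7/8) = -15 - 1*343/328 = -15 - 343/328 = -5263/328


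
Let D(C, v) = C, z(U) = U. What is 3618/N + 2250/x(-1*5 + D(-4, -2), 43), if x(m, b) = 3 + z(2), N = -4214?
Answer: 946341/2107 ≈ 449.14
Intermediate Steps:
x(m, b) = 5 (x(m, b) = 3 + 2 = 5)
3618/N + 2250/x(-1*5 + D(-4, -2), 43) = 3618/(-4214) + 2250/5 = 3618*(-1/4214) + 2250*(⅕) = -1809/2107 + 450 = 946341/2107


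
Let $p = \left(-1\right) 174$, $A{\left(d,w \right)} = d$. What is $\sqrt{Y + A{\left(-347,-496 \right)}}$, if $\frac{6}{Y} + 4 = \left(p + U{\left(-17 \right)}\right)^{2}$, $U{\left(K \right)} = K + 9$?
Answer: $\frac{i \sqrt{660826455}}{1380} \approx 18.628 i$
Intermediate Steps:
$p = -174$
$U{\left(K \right)} = 9 + K$
$Y = \frac{1}{5520}$ ($Y = \frac{6}{-4 + \left(-174 + \left(9 - 17\right)\right)^{2}} = \frac{6}{-4 + \left(-174 - 8\right)^{2}} = \frac{6}{-4 + \left(-182\right)^{2}} = \frac{6}{-4 + 33124} = \frac{6}{33120} = 6 \cdot \frac{1}{33120} = \frac{1}{5520} \approx 0.00018116$)
$\sqrt{Y + A{\left(-347,-496 \right)}} = \sqrt{\frac{1}{5520} - 347} = \sqrt{- \frac{1915439}{5520}} = \frac{i \sqrt{660826455}}{1380}$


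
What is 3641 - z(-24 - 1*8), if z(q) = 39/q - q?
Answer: 115527/32 ≈ 3610.2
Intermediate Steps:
z(q) = -q + 39/q
3641 - z(-24 - 1*8) = 3641 - (-(-24 - 1*8) + 39/(-24 - 1*8)) = 3641 - (-(-24 - 8) + 39/(-24 - 8)) = 3641 - (-1*(-32) + 39/(-32)) = 3641 - (32 + 39*(-1/32)) = 3641 - (32 - 39/32) = 3641 - 1*985/32 = 3641 - 985/32 = 115527/32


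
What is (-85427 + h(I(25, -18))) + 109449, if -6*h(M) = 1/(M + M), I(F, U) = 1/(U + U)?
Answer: 24025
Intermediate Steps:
I(F, U) = 1/(2*U)
h(M) = -1/(12*M) (h(M) = -1/(6*(M + M)) = -1/(2*M)/6 = -1/(12*M))
(-85427 + h(I(25, -18))) + 109449 = (-85427 - 1/(12*((½)/(-18)))) + 109449 = (-85427 - 1/(12*((½)*(-1/18)))) + 109449 = (-85427 - 1/(12*(-1/36))) + 109449 = (-85427 - 1/12*(-36)) + 109449 = (-85427 + 3) + 109449 = -85424 + 109449 = 24025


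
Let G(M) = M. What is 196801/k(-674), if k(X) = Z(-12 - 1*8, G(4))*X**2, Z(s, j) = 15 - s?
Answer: 196801/15899660 ≈ 0.012378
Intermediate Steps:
k(X) = 35*X**2 (k(X) = (15 - (-12 - 1*8))*X**2 = (15 - (-12 - 8))*X**2 = (15 - 1*(-20))*X**2 = (15 + 20)*X**2 = 35*X**2)
196801/k(-674) = 196801/((35*(-674)**2)) = 196801/((35*454276)) = 196801/15899660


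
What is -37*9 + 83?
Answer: -250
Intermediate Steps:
-37*9 + 83 = -333 + 83 = -250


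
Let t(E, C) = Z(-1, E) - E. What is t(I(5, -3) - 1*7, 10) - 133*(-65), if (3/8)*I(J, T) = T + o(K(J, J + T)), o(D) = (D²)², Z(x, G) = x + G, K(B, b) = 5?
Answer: 8644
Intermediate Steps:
Z(x, G) = G + x
o(D) = D⁴
I(J, T) = 5000/3 + 8*T/3 (I(J, T) = 8*(T + 5⁴)/3 = 8*(T + 625)/3 = 8*(625 + T)/3 = 5000/3 + 8*T/3)
t(E, C) = -1 (t(E, C) = (E - 1) - E = (-1 + E) - E = -1)
t(I(5, -3) - 1*7, 10) - 133*(-65) = -1 - 133*(-65) = -1 + 8645 = 8644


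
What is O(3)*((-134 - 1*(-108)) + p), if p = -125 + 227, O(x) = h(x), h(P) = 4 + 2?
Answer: 456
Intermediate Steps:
h(P) = 6
O(x) = 6
p = 102
O(3)*((-134 - 1*(-108)) + p) = 6*((-134 - 1*(-108)) + 102) = 6*((-134 + 108) + 102) = 6*(-26 + 102) = 6*76 = 456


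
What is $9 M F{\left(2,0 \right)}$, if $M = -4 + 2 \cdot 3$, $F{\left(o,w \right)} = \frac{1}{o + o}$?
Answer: $\frac{9}{2} \approx 4.5$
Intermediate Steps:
$F{\left(o,w \right)} = \frac{1}{2 o}$
$M = 2$ ($M = -4 + 6 = 2$)
$9 M F{\left(2,0 \right)} = 9 \cdot 2 \frac{1}{2 \cdot 2} = 18 \cdot \frac{1}{2} \cdot \frac{1}{2} = 18 \cdot \frac{1}{4} = \frac{9}{2}$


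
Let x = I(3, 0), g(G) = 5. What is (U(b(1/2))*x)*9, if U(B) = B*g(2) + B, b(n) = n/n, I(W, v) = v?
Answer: 0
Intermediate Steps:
b(n) = 1
x = 0
U(B) = 6*B (U(B) = B*5 + B = 5*B + B = 6*B)
(U(b(1/2))*x)*9 = ((6*1)*0)*9 = (6*0)*9 = 0*9 = 0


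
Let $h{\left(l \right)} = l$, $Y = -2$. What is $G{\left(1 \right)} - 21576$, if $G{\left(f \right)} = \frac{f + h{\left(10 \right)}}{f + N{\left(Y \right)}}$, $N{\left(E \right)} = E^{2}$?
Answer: $- \frac{107869}{5} \approx -21574.0$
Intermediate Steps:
$G{\left(f \right)} = \frac{10 + f}{4 + f}$ ($G{\left(f \right)} = \frac{f + 10}{f + \left(-2\right)^{2}} = \frac{10 + f}{f + 4} = \frac{10 + f}{4 + f}$)
$G{\left(1 \right)} - 21576 = \frac{10 + 1}{4 + 1} - 21576 = \frac{1}{5} \cdot 11 - 21576 = \frac{11}{5} - 21576 = - \frac{107869}{5}$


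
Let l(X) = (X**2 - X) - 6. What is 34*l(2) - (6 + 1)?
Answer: -143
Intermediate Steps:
l(X) = -6 + X**2 - X
34*l(2) - (6 + 1) = 34*(-6 + 2**2 - 1*2) - (6 + 1) = 34*(-6 + 4 - 2) - 1*7 = 34*(-4) - 7 = -136 - 7 = -143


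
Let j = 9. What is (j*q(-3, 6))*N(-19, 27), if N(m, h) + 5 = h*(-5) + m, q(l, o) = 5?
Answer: -7155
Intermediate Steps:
N(m, h) = -5 + m - 5*h (N(m, h) = -5 + (h*(-5) + m) = -5 + (-5*h + m) = -5 + (m - 5*h) = -5 + m - 5*h)
(j*q(-3, 6))*N(-19, 27) = (9*5)*(-5 - 19 - 5*27) = 45*(-5 - 19 - 135) = 45*(-159) = -7155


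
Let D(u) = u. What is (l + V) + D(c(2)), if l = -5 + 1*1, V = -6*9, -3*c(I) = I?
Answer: -176/3 ≈ -58.667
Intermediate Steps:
c(I) = -I/3
V = -54
l = -4 (l = -5 + 1 = -4)
(l + V) + D(c(2)) = (-4 - 54) - ⅓*2 = -58 - ⅔ = -176/3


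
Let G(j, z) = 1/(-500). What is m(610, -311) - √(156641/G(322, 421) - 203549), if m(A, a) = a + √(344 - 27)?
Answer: -311 + √317 - I*√78524049 ≈ -293.2 - 8861.4*I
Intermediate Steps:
G(j, z) = -1/500
m(A, a) = a + √317
m(610, -311) - √(156641/G(322, 421) - 203549) = (-311 + √317) - √(156641/(-1/500) - 203549) = (-311 + √317) - √(156641*(-500) - 203549) = (-311 + √317) - √(-78320500 - 203549) = (-311 + √317) - √(-78524049) = (-311 + √317) - I*√78524049 = -311 + √317 - I*√78524049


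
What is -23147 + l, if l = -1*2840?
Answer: -25987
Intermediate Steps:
l = -2840
-23147 + l = -23147 - 2840 = -25987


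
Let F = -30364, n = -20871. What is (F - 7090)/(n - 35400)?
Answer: 37454/56271 ≈ 0.66560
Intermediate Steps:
(F - 7090)/(n - 35400) = (-30364 - 7090)/(-20871 - 35400) = -37454/(-56271) = -37454*(-1/56271) = 37454/56271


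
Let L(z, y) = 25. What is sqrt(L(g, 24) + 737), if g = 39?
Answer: sqrt(762) ≈ 27.604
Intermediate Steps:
sqrt(L(g, 24) + 737) = sqrt(25 + 737) = sqrt(762)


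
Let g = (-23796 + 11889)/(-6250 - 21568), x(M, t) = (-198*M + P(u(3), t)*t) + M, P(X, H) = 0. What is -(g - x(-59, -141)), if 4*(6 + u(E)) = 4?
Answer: 46188101/3974 ≈ 11623.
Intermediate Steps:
u(E) = -5 (u(E) = -6 + (1/4)*4 = -6 + 1 = -5)
x(M, t) = -197*M (x(M, t) = (-198*M + 0*t) + M = (-198*M + 0) + M = -198*M + M = -197*M)
g = 1701/3974 (g = -11907/(-27818) = -11907*(-1/27818) = 1701/3974 ≈ 0.42803)
-(g - x(-59, -141)) = -(1701/3974 - (-197)*(-59)) = -(1701/3974 - 1*11623) = -(1701/3974 - 11623) = -1*(-46188101/3974) = 46188101/3974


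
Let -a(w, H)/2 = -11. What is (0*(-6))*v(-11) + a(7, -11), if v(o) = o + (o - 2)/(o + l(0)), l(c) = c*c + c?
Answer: 22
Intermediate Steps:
a(w, H) = 22 (a(w, H) = -2*(-11) = 22)
l(c) = c + c² (l(c) = c² + c = c + c²)
v(o) = o + (-2 + o)/o (v(o) = o + (o - 2)/(o + 0*(1 + 0)) = o + (-2 + o)/(o + 0*1) = o + (-2 + o)/(o + 0) = o + (-2 + o)/o)
(0*(-6))*v(-11) + a(7, -11) = (0*(-6))*(1 - 11 - 2/(-11)) + 22 = 0*(1 - 11 - 2*(-1/11)) + 22 = 0*(1 - 11 + 2/11) + 22 = 0*(-108/11) + 22 = 0 + 22 = 22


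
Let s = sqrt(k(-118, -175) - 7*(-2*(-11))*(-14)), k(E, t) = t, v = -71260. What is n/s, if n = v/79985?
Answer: -2036*sqrt(1981)/4527151 ≈ -0.020017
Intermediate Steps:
s = sqrt(1981) (s = sqrt(-175 - 7*(-2*(-11))*(-14)) = sqrt(-175 - 154*(-14)) = sqrt(-175 - 7*(-308)) = sqrt(-175 + 2156) = sqrt(1981) ≈ 44.508)
n = -14252/15997 (n = -71260/79985 = -71260*1/79985 = -14252/15997 ≈ -0.89092)
n/s = -14252*sqrt(1981)/1981/15997 = -2036*sqrt(1981)/4527151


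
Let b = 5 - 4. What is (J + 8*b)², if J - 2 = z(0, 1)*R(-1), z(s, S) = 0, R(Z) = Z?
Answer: 100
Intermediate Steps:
b = 1
J = 2 (J = 2 + 0*(-1) = 2 + 0 = 2)
(J + 8*b)² = (2 + 8*1)² = (2 + 8)² = 10² = 100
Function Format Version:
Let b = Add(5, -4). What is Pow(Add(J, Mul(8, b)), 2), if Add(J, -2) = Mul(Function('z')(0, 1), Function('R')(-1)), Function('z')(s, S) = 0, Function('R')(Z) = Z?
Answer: 100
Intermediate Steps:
b = 1
J = 2 (J = Add(2, Mul(0, -1)) = Add(2, 0) = 2)
Pow(Add(J, Mul(8, b)), 2) = Pow(Add(2, Mul(8, 1)), 2) = Pow(Add(2, 8), 2) = Pow(10, 2) = 100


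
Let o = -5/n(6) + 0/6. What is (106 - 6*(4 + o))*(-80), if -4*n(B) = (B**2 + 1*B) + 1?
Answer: -272480/43 ≈ -6336.7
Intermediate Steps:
n(B) = -1/4 - B/4 - B**2/4 (n(B) = -((B**2 + 1*B) + 1)/4 = -((B**2 + B) + 1)/4 = -((B + B**2) + 1)/4 = -(1 + B + B**2)/4 = -1/4 - B/4 - B**2/4)
o = 20/43 (o = -5/(-1/4 - 1/4*6 - 1/4*6**2) + 0/6 = -5/(-1/4 - 3/2 - 1/4*36) + 0*(1/6) = -5/(-1/4 - 3/2 - 9) + 0 = -5/(-43/4) + 0 = -5*(-4/43) + 0 = 20/43 + 0 = 20/43 ≈ 0.46512)
(106 - 6*(4 + o))*(-80) = (106 - 6*(4 + 20/43))*(-80) = (106 - 6*192/43)*(-80) = (106 - 1152/43)*(-80) = (3406/43)*(-80) = -272480/43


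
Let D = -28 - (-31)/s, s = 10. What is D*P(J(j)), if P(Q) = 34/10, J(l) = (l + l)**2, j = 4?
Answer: -4233/50 ≈ -84.660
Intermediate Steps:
J(l) = 4*l**2 (J(l) = (2*l)**2 = 4*l**2)
P(Q) = 17/5 (P(Q) = 34*(1/10) = 17/5)
D = -249/10 (D = -28 - (-31)/10 = -28 - 1*(-31/10) = -28 + 31/10 = -249/10 ≈ -24.900)
D*P(J(j)) = -249/10*17/5 = -4233/50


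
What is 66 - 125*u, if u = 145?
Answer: -18059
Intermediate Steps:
66 - 125*u = 66 - 125*145 = 66 - 18125 = -18059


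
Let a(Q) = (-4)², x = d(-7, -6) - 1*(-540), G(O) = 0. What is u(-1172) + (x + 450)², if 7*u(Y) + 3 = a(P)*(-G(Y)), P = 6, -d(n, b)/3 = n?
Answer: 7154844/7 ≈ 1.0221e+6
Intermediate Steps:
d(n, b) = -3*n
x = 561 (x = -3*(-7) - 1*(-540) = 21 + 540 = 561)
a(Q) = 16
u(Y) = -3/7 (u(Y) = -3/7 + (16*(-1*0))/7 = -3/7 + (16*0)/7 = -3/7 + (⅐)*0 = -3/7 + 0 = -3/7)
u(-1172) + (x + 450)² = -3/7 + (561 + 450)² = -3/7 + 1011² = -3/7 + 1022121 = 7154844/7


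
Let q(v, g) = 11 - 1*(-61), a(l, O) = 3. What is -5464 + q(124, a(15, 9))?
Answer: -5392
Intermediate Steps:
q(v, g) = 72 (q(v, g) = 11 + 61 = 72)
-5464 + q(124, a(15, 9)) = -5464 + 72 = -5392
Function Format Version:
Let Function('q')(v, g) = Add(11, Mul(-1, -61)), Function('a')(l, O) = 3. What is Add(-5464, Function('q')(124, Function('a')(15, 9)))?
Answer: -5392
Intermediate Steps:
Function('q')(v, g) = 72 (Function('q')(v, g) = Add(11, 61) = 72)
Add(-5464, Function('q')(124, Function('a')(15, 9))) = Add(-5464, 72) = -5392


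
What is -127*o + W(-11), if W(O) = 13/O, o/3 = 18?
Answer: -75451/11 ≈ -6859.2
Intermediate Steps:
o = 54 (o = 3*18 = 54)
-127*o + W(-11) = -127*54 + 13/(-11) = -6858 + 13*(-1/11) = -6858 - 13/11 = -75451/11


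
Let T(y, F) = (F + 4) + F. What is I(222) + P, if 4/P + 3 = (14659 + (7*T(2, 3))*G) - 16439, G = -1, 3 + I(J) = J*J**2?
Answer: 20273756381/1853 ≈ 1.0941e+7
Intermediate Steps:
I(J) = -3 + J**3 (I(J) = -3 + J*J**2 = -3 + J**3)
T(y, F) = 4 + 2*F (T(y, F) = (4 + F) + F = 4 + 2*F)
P = -4/1853 (P = 4/(-3 + ((14659 + (7*(4 + 2*3))*(-1)) - 16439)) = 4/(-3 + ((14659 + (7*(4 + 6))*(-1)) - 16439)) = 4/(-3 + ((14659 + (7*10)*(-1)) - 16439)) = 4/(-3 + ((14659 + 70*(-1)) - 16439)) = 4/(-3 + ((14659 - 70) - 16439)) = 4/(-3 + (14589 - 16439)) = 4/(-3 - 1850) = 4/(-1853) = 4*(-1/1853) = -4/1853 ≈ -0.0021587)
I(222) + P = (-3 + 222**3) - 4/1853 = (-3 + 10941048) - 4/1853 = 10941045 - 4/1853 = 20273756381/1853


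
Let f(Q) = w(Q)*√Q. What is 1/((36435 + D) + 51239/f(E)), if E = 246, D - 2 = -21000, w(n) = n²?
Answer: 13907159631532512/214684823229341952623 - 3100779324*√246/214684823229341952623 ≈ 6.4779e-5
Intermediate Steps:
D = -20998 (D = 2 - 21000 = -20998)
f(Q) = Q^(5/2) (f(Q) = Q²*√Q = Q^(5/2))
1/((36435 + D) + 51239/f(E)) = 1/((36435 - 20998) + 51239/(246^(5/2))) = 1/(15437 + 51239/((60516*√246))) = 1/(15437 + 51239*(√246/14886936)) = 1/(15437 + 51239*√246/14886936)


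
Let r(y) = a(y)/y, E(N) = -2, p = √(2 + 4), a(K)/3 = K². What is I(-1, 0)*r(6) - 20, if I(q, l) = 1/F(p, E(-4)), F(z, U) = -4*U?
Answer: -71/4 ≈ -17.750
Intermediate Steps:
a(K) = 3*K²
p = √6 ≈ 2.4495
r(y) = 3*y (r(y) = (3*y²)/y = 3*y)
I(q, l) = ⅛ (I(q, l) = 1/(-4*(-2)) = 1/8 = ⅛)
I(-1, 0)*r(6) - 20 = (3*6)/8 - 20 = (⅛)*18 - 20 = 9/4 - 20 = -71/4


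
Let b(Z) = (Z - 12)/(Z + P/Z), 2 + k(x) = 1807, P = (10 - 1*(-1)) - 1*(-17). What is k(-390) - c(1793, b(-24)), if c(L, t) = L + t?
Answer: 1596/151 ≈ 10.570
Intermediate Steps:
P = 28 (P = (10 + 1) + 17 = 11 + 17 = 28)
k(x) = 1805 (k(x) = -2 + 1807 = 1805)
b(Z) = (-12 + Z)/(Z + 28/Z) (b(Z) = (Z - 12)/(Z + 28/Z) = (-12 + Z)/(Z + 28/Z))
k(-390) - c(1793, b(-24)) = 1805 - (1793 - 24*(-12 - 24)/(28 + (-24)**2)) = 1805 - (1793 - 24*(-36)/(28 + 576)) = 1805 - (1793 - 24*(-36)/604) = 1805 - (1793 - 24*1/604*(-36)) = 1805 - (1793 + 216/151) = 1805 - 1*270959/151 = 1805 - 270959/151 = 1596/151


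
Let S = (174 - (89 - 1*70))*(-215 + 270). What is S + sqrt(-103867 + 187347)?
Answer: 8525 + 2*sqrt(20870) ≈ 8813.9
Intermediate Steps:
S = 8525 (S = (174 - (89 - 70))*55 = (174 - 1*19)*55 = (174 - 19)*55 = 155*55 = 8525)
S + sqrt(-103867 + 187347) = 8525 + sqrt(-103867 + 187347) = 8525 + sqrt(83480) = 8525 + 2*sqrt(20870)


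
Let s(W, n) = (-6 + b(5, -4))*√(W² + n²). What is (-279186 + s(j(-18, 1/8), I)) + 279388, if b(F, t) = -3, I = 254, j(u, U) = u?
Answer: 202 - 18*√16210 ≈ -2089.7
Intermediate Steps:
s(W, n) = -9*√(W² + n²) (s(W, n) = (-6 - 3)*√(W² + n²) = -9*√(W² + n²))
(-279186 + s(j(-18, 1/8), I)) + 279388 = (-279186 - 9*√((-18)² + 254²)) + 279388 = (-279186 - 9*√(324 + 64516)) + 279388 = (-279186 - 18*√16210) + 279388 = 202 - 18*√16210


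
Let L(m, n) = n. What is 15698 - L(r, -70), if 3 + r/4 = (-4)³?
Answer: 15768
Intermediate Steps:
r = -268 (r = -12 + 4*(-4)³ = -12 + 4*(-64) = -12 - 256 = -268)
15698 - L(r, -70) = 15698 - 1*(-70) = 15698 + 70 = 15768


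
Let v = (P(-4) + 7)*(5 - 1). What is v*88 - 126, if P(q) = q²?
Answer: 7970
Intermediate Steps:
v = 92 (v = ((-4)² + 7)*(5 - 1) = (16 + 7)*4 = 23*4 = 92)
v*88 - 126 = 92*88 - 126 = 8096 - 126 = 7970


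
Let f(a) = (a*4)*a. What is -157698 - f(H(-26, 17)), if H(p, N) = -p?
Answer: -160402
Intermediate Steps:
f(a) = 4*a² (f(a) = (4*a)*a = 4*a²)
-157698 - f(H(-26, 17)) = -157698 - 4*(-1*(-26))² = -157698 - 4*26² = -157698 - 4*676 = -157698 - 1*2704 = -157698 - 2704 = -160402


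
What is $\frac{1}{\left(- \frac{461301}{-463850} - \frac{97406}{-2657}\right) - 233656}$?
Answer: $- \frac{1232449450}{287922801239343} \approx -4.2805 \cdot 10^{-6}$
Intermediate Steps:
$\frac{1}{\left(- \frac{461301}{-463850} - \frac{97406}{-2657}\right) - 233656} = \frac{1}{\left(\left(-461301\right) \left(- \frac{1}{463850}\right) - - \frac{97406}{2657}\right) - 233656} = \frac{1}{\left(\frac{461301}{463850} + \frac{97406}{2657}\right) - 233656} = \frac{1}{\frac{46407449857}{1232449450} - 233656} = \frac{1}{- \frac{287922801239343}{1232449450}} = - \frac{1232449450}{287922801239343}$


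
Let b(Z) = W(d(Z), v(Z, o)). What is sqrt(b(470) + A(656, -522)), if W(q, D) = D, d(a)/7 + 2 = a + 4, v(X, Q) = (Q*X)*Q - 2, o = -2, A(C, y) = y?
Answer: 2*sqrt(339) ≈ 36.824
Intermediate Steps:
v(X, Q) = -2 + X*Q**2 (v(X, Q) = X*Q**2 - 2 = -2 + X*Q**2)
d(a) = 14 + 7*a (d(a) = -14 + 7*(a + 4) = -14 + 7*(4 + a) = -14 + (28 + 7*a) = 14 + 7*a)
b(Z) = -2 + 4*Z (b(Z) = -2 + Z*(-2)**2 = -2 + Z*4 = -2 + 4*Z)
sqrt(b(470) + A(656, -522)) = sqrt((-2 + 4*470) - 522) = sqrt((-2 + 1880) - 522) = sqrt(1878 - 522) = sqrt(1356) = 2*sqrt(339)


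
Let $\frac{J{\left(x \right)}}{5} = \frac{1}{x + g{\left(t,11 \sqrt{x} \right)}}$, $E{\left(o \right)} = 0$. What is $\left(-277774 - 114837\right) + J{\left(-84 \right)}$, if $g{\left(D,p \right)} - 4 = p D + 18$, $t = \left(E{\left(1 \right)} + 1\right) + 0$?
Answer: $- \frac{2749847599}{7004} - \frac{55 i \sqrt{21}}{7004} \approx -3.9261 \cdot 10^{5} - 0.035985 i$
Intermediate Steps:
$t = 1$ ($t = \left(0 + 1\right) + 0 = 1 + 0 = 1$)
$g{\left(D,p \right)} = 22 + D p$ ($g{\left(D,p \right)} = 4 + \left(p D + 18\right) = 4 + \left(D p + 18\right) = 4 + \left(18 + D p\right) = 22 + D p$)
$J{\left(x \right)} = \frac{5}{22 + x + 11 \sqrt{x}}$ ($J{\left(x \right)} = \frac{5}{x + \left(22 + 1 \cdot 11 \sqrt{x}\right)} = \frac{5}{x + \left(22 + 11 \sqrt{x}\right)} = \frac{5}{22 + x + 11 \sqrt{x}}$)
$\left(-277774 - 114837\right) + J{\left(-84 \right)} = \left(-277774 - 114837\right) + \frac{5}{22 - 84 + 11 \sqrt{-84}} = -392611 + \frac{5}{22 - 84 + 11 \cdot 2 i \sqrt{21}} = -392611 + \frac{5}{22 - 84 + 22 i \sqrt{21}} = -392611 + \frac{5}{-62 + 22 i \sqrt{21}}$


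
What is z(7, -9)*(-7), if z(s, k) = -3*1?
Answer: 21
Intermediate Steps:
z(s, k) = -3
z(7, -9)*(-7) = -3*(-7) = 21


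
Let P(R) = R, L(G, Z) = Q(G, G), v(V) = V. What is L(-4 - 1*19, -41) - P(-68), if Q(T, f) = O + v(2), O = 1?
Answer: 71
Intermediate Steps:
Q(T, f) = 3 (Q(T, f) = 1 + 2 = 3)
L(G, Z) = 3
L(-4 - 1*19, -41) - P(-68) = 3 - 1*(-68) = 3 + 68 = 71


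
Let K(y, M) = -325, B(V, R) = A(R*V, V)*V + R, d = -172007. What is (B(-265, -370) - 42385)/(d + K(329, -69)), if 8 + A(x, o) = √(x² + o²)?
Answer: 4515/19148 + 70225*√136901/172332 ≈ 151.01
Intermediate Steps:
A(x, o) = -8 + √(o² + x²) (A(x, o) = -8 + √(x² + o²) = -8 + √(o² + x²))
B(V, R) = R + V*(-8 + √(V² + R²*V²)) (B(V, R) = (-8 + √(V² + (R*V)²))*V + R = (-8 + √(V² + R²*V²))*V + R = V*(-8 + √(V² + R²*V²)) + R = R + V*(-8 + √(V² + R²*V²)))
(B(-265, -370) - 42385)/(d + K(329, -69)) = ((-370 - 265*(-8 + √((-265)²*(1 + (-370)²)))) - 42385)/(-172007 - 325) = ((-370 - 265*(-8 + √(70225*(1 + 136900)))) - 42385)/(-172332) = ((-370 - 265*(-8 + √(70225*136901))) - 42385)*(-1/172332) = ((-370 - 265*(-8 + √9613872725)) - 42385)*(-1/172332) = ((-370 - 265*(-8 + 265*√136901)) - 42385)*(-1/172332) = ((-370 + (2120 - 70225*√136901)) - 42385)*(-1/172332) = ((1750 - 70225*√136901) - 42385)*(-1/172332) = (-40635 - 70225*√136901)*(-1/172332) = 4515/19148 + 70225*√136901/172332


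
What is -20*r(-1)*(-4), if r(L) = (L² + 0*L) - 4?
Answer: -240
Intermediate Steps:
r(L) = -4 + L² (r(L) = (L² + 0) - 4 = L² - 4 = -4 + L²)
-20*r(-1)*(-4) = -20*(-4 + (-1)²)*(-4) = -20*(-4 + 1)*(-4) = -20*(-3)*(-4) = 60*(-4) = -240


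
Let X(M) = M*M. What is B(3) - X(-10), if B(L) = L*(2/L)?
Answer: -98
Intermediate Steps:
X(M) = M²
B(L) = 2
B(3) - X(-10) = 2 - 1*(-10)² = 2 - 1*100 = 2 - 100 = -98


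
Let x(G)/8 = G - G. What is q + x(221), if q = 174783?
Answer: 174783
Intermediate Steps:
x(G) = 0 (x(G) = 8*(G - G) = 8*0 = 0)
q + x(221) = 174783 + 0 = 174783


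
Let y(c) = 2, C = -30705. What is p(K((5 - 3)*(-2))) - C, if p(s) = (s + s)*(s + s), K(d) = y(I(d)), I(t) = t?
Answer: 30721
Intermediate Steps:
K(d) = 2
p(s) = 4*s² (p(s) = (2*s)*(2*s) = 4*s²)
p(K((5 - 3)*(-2))) - C = 4*2² - 1*(-30705) = 4*4 + 30705 = 16 + 30705 = 30721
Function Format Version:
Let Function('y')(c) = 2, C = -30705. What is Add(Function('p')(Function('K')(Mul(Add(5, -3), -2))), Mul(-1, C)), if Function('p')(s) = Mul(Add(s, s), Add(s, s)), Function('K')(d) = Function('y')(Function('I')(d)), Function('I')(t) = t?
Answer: 30721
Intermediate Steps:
Function('K')(d) = 2
Function('p')(s) = Mul(4, Pow(s, 2)) (Function('p')(s) = Mul(Mul(2, s), Mul(2, s)) = Mul(4, Pow(s, 2)))
Add(Function('p')(Function('K')(Mul(Add(5, -3), -2))), Mul(-1, C)) = Add(Mul(4, Pow(2, 2)), Mul(-1, -30705)) = Add(Mul(4, 4), 30705) = Add(16, 30705) = 30721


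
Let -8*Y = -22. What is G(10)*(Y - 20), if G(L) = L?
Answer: -345/2 ≈ -172.50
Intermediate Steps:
Y = 11/4 (Y = -1/8*(-22) = 11/4 ≈ 2.7500)
G(10)*(Y - 20) = 10*(11/4 - 20) = 10*(-69/4) = -345/2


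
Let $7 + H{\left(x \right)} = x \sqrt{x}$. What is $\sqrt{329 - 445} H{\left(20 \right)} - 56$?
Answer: $-56 - 2 i \sqrt{29} \left(7 - 40 \sqrt{5}\right) \approx -56.0 + 887.94 i$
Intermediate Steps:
$H{\left(x \right)} = -7 + x^{\frac{3}{2}}$ ($H{\left(x \right)} = -7 + x \sqrt{x} = -7 + x^{\frac{3}{2}}$)
$\sqrt{329 - 445} H{\left(20 \right)} - 56 = \sqrt{329 - 445} \left(-7 + 20^{\frac{3}{2}}\right) - 56 = \sqrt{-116} \left(-7 + 40 \sqrt{5}\right) - 56 = 2 i \sqrt{29} \left(-7 + 40 \sqrt{5}\right) - 56 = -56 + 2 i \sqrt{29} \left(-7 + 40 \sqrt{5}\right)$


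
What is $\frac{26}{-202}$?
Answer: $- \frac{13}{101} \approx -0.12871$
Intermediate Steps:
$\frac{26}{-202} = 26 \left(- \frac{1}{202}\right) = - \frac{13}{101}$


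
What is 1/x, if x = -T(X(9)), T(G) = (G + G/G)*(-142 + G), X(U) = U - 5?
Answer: 1/690 ≈ 0.0014493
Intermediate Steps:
X(U) = -5 + U
T(G) = (1 + G)*(-142 + G) (T(G) = (G + 1)*(-142 + G) = (1 + G)*(-142 + G))
x = 690 (x = -(-142 + (-5 + 9)² - 141*(-5 + 9)) = -(-142 + 4² - 141*4) = -(-142 + 16 - 564) = -1*(-690) = 690)
1/x = 1/690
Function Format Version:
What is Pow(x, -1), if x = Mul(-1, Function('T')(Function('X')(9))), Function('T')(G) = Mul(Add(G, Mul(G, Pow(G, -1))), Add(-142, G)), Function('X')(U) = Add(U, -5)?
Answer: Rational(1, 690) ≈ 0.0014493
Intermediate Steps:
Function('X')(U) = Add(-5, U)
Function('T')(G) = Mul(Add(1, G), Add(-142, G)) (Function('T')(G) = Mul(Add(G, 1), Add(-142, G)) = Mul(Add(1, G), Add(-142, G)))
x = 690 (x = Mul(-1, Add(-142, Pow(Add(-5, 9), 2), Mul(-141, Add(-5, 9)))) = Mul(-1, Add(-142, Pow(4, 2), Mul(-141, 4))) = Mul(-1, Add(-142, 16, -564)) = Mul(-1, -690) = 690)
Pow(x, -1) = Pow(690, -1) = Rational(1, 690)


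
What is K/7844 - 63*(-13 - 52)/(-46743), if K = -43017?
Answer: -680954937/122217364 ≈ -5.5717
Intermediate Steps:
K/7844 - 63*(-13 - 52)/(-46743) = -43017/7844 - 63*(-13 - 52)/(-46743) = -43017*1/7844 - 63*(-65)*(-1/46743) = -43017/7844 + 4095*(-1/46743) = -43017/7844 - 1365/15581 = -680954937/122217364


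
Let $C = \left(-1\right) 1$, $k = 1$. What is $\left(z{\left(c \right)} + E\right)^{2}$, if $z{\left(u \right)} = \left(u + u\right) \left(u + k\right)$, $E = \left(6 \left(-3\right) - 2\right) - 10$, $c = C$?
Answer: $900$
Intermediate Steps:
$C = -1$
$c = -1$
$E = -30$ ($E = \left(-18 - 2\right) - 10 = -20 - 10 = -30$)
$z{\left(u \right)} = 2 u \left(1 + u\right)$ ($z{\left(u \right)} = \left(u + u\right) \left(u + 1\right) = 2 u \left(1 + u\right)$)
$\left(z{\left(c \right)} + E\right)^{2} = \left(2 \left(-1\right) \left(1 - 1\right) - 30\right)^{2} = \left(2 \left(-1\right) 0 - 30\right)^{2} = \left(0 - 30\right)^{2} = \left(-30\right)^{2} = 900$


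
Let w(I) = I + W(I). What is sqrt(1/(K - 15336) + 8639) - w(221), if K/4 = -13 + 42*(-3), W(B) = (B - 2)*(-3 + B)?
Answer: -47963 + sqrt(545457091351)/7946 ≈ -47870.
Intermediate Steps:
W(B) = (-3 + B)*(-2 + B) (W(B) = (-2 + B)*(-3 + B) = (-3 + B)*(-2 + B))
w(I) = 6 + I**2 - 4*I (w(I) = I + (6 + I**2 - 5*I) = 6 + I**2 - 4*I)
K = -556 (K = 4*(-13 + 42*(-3)) = 4*(-13 - 126) = 4*(-139) = -556)
sqrt(1/(K - 15336) + 8639) - w(221) = sqrt(1/(-556 - 15336) + 8639) - (6 + 221**2 - 4*221) = sqrt(1/(-15892) + 8639) - (6 + 48841 - 884) = sqrt(-1/15892 + 8639) - 1*47963 = sqrt(137290987/15892) - 47963 = sqrt(545457091351)/7946 - 47963 = -47963 + sqrt(545457091351)/7946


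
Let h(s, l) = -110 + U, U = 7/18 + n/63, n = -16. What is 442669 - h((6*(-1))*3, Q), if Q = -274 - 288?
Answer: 55790137/126 ≈ 4.4278e+5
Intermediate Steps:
Q = -562
U = 17/126 (U = 7/18 - 16/63 = 17/126 ≈ 0.13492)
h(s, l) = -13843/126 (h(s, l) = -110 + 17/126 = -13843/126)
442669 - h((6*(-1))*3, Q) = 442669 - 1*(-13843/126) = 442669 + 13843/126 = 55790137/126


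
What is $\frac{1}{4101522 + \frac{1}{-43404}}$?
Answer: $\frac{43404}{178022460887} \approx 2.4381 \cdot 10^{-7}$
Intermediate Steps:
$\frac{1}{4101522 + \frac{1}{-43404}} = \frac{1}{4101522 - \frac{1}{43404}} = \frac{1}{\frac{178022460887}{43404}} = \frac{43404}{178022460887}$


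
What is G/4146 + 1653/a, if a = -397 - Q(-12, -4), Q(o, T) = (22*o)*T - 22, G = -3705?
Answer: -1350577/659214 ≈ -2.0488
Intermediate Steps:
Q(o, T) = -22 + 22*T*o (Q(o, T) = 22*T*o - 22 = -22 + 22*T*o)
a = -1431 (a = -397 - (-22 + 22*(-4)*(-12)) = -397 - (-22 + 1056) = -397 - 1*1034 = -397 - 1034 = -1431)
G/4146 + 1653/a = -3705/4146 + 1653/(-1431) = -3705*1/4146 + 1653*(-1/1431) = -1235/1382 - 551/477 = -1350577/659214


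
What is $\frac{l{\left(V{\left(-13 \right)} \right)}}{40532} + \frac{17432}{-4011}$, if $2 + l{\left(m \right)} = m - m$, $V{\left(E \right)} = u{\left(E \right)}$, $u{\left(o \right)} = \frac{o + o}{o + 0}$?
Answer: $- \frac{353280923}{81286926} \approx -4.3461$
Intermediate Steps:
$u{\left(o \right)} = 2$ ($u{\left(o \right)} = \frac{2 o}{o} = 2$)
$V{\left(E \right)} = 2$
$l{\left(m \right)} = -2$ ($l{\left(m \right)} = -2 + \left(m - m\right) = -2 + 0 = -2$)
$\frac{l{\left(V{\left(-13 \right)} \right)}}{40532} + \frac{17432}{-4011} = - \frac{2}{40532} + \frac{17432}{-4011} = \left(-2\right) \frac{1}{40532} + 17432 \left(- \frac{1}{4011}\right) = - \frac{1}{20266} - \frac{17432}{4011} = - \frac{353280923}{81286926}$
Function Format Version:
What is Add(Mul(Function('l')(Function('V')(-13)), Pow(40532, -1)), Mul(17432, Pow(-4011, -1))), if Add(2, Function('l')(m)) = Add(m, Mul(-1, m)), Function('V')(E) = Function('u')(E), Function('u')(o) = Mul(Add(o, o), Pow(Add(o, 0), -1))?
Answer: Rational(-353280923, 81286926) ≈ -4.3461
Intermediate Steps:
Function('u')(o) = 2 (Function('u')(o) = Mul(Mul(2, o), Pow(o, -1)) = 2)
Function('V')(E) = 2
Function('l')(m) = -2 (Function('l')(m) = Add(-2, Add(m, Mul(-1, m))) = Add(-2, 0) = -2)
Add(Mul(Function('l')(Function('V')(-13)), Pow(40532, -1)), Mul(17432, Pow(-4011, -1))) = Add(Mul(-2, Pow(40532, -1)), Mul(17432, Pow(-4011, -1))) = Add(Mul(-2, Rational(1, 40532)), Mul(17432, Rational(-1, 4011))) = Add(Rational(-1, 20266), Rational(-17432, 4011)) = Rational(-353280923, 81286926)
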